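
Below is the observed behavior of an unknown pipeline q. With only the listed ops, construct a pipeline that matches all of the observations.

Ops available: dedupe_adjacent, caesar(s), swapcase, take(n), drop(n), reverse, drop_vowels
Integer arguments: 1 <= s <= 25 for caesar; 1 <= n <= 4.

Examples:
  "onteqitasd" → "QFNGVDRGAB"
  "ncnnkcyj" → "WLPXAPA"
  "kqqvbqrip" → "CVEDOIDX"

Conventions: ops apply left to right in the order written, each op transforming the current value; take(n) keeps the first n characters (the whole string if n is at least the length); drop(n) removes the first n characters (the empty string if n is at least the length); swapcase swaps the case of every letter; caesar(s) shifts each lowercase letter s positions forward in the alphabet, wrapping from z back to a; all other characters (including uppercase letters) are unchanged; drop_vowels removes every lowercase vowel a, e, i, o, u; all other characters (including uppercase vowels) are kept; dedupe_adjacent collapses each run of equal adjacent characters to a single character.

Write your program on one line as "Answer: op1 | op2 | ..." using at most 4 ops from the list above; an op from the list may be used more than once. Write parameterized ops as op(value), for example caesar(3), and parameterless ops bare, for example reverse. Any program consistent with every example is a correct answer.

caesar(13) | swapcase | reverse | dedupe_adjacent

Check, running the answer program on each example:
  "onteqitasd" -> "bagrdvgnfq" -> "BAGRDVGNFQ" -> "QFNGVDRGAB" -> "QFNGVDRGAB"
  "ncnnkcyj" -> "apaaxplw" -> "APAAXPLW" -> "WLPXAAPA" -> "WLPXAPA"
  "kqqvbqrip" -> "xddiodevc" -> "XDDIODEVC" -> "CVEDOIDDX" -> "CVEDOIDX"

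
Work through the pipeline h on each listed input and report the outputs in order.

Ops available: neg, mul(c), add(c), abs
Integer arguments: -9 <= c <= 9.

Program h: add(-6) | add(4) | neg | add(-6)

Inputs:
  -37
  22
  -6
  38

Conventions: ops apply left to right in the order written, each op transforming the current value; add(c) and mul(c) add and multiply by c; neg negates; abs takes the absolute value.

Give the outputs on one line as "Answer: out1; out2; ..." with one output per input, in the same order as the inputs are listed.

Execution, op by op:
  -37 -> -43 -> -39 -> 39 -> 33
  22 -> 16 -> 20 -> -20 -> -26
  -6 -> -12 -> -8 -> 8 -> 2
  38 -> 32 -> 36 -> -36 -> -42

33; -26; 2; -42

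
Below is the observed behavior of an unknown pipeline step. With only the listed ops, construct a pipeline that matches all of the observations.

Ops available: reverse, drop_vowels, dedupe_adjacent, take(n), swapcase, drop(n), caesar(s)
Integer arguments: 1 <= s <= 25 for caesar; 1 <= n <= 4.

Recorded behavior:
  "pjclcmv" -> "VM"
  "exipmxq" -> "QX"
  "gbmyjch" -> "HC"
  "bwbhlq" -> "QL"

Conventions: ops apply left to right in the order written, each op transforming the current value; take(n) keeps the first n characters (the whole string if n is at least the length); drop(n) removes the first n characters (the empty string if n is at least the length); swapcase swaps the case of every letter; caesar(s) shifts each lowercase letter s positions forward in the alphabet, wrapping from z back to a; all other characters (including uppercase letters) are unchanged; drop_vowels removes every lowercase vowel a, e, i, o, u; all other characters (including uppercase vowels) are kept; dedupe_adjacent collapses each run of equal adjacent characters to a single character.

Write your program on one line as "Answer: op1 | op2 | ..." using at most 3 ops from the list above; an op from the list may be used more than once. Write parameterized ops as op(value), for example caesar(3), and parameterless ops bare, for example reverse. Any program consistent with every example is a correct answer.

swapcase | reverse | take(2)

Check, running the answer program on each example:
  "pjclcmv" -> "PJCLCMV" -> "VMCLCJP" -> "VM"
  "exipmxq" -> "EXIPMXQ" -> "QXMPIXE" -> "QX"
  "gbmyjch" -> "GBMYJCH" -> "HCJYMBG" -> "HC"
  "bwbhlq" -> "BWBHLQ" -> "QLHBWB" -> "QL"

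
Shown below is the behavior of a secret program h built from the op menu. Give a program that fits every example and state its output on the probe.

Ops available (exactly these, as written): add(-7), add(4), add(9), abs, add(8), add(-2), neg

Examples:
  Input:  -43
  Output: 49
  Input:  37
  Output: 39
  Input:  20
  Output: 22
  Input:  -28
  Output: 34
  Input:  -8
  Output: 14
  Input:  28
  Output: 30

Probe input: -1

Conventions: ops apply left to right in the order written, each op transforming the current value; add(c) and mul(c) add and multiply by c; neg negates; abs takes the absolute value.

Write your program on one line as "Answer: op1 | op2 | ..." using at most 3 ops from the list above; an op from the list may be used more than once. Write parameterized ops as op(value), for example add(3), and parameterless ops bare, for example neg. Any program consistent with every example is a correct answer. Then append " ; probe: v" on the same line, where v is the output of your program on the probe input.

add(-2) | abs | add(4) ; probe: 7

Check, running the answer program on each example:
  -43 -> -45 -> 45 -> 49
  37 -> 35 -> 35 -> 39
  20 -> 18 -> 18 -> 22
  -28 -> -30 -> 30 -> 34
  -8 -> -10 -> 10 -> 14
  28 -> 26 -> 26 -> 30
  probe: -1 -> -3 -> 3 -> 7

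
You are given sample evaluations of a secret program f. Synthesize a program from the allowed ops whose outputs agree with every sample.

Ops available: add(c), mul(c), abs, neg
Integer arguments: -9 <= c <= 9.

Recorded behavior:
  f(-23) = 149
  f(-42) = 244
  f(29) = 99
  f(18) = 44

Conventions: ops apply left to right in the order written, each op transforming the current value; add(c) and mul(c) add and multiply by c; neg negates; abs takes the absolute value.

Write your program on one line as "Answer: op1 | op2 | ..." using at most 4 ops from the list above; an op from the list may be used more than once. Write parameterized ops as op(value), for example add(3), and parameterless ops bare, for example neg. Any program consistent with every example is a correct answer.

add(-8) | abs | mul(5) | add(-6)

Check, running the answer program on each example:
  -23 -> -31 -> 31 -> 155 -> 149
  -42 -> -50 -> 50 -> 250 -> 244
  29 -> 21 -> 21 -> 105 -> 99
  18 -> 10 -> 10 -> 50 -> 44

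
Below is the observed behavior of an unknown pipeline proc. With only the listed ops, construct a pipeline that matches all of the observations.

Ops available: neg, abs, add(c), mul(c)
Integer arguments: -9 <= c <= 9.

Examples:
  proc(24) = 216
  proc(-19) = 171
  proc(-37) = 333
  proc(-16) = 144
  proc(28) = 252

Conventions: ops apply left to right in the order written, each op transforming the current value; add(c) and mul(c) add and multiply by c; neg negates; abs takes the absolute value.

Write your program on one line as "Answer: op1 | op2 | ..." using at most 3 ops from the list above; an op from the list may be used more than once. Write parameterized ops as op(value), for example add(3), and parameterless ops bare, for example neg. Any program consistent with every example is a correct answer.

neg | mul(9) | abs

Check, running the answer program on each example:
  24 -> -24 -> -216 -> 216
  -19 -> 19 -> 171 -> 171
  -37 -> 37 -> 333 -> 333
  -16 -> 16 -> 144 -> 144
  28 -> -28 -> -252 -> 252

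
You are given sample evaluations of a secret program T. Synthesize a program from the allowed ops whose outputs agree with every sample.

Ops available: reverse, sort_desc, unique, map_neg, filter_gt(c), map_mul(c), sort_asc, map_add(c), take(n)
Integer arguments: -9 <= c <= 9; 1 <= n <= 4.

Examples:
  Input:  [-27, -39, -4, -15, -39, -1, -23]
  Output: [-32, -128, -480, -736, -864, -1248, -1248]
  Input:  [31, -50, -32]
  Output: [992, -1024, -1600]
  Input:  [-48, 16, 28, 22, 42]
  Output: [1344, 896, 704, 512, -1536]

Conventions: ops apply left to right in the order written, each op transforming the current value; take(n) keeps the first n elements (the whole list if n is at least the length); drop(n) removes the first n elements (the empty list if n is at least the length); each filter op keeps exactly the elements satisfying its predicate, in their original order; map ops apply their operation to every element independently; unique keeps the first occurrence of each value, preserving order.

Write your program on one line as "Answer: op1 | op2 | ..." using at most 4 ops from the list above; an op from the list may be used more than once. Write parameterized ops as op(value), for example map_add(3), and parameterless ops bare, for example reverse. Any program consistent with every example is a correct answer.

sort_desc | map_mul(-4) | map_mul(-8)

Check, running the answer program on each example:
  [-27, -39, -4, -15, -39, -1, -23] -> [-1, -4, -15, -23, -27, -39, -39] -> [4, 16, 60, 92, 108, 156, 156] -> [-32, -128, -480, -736, -864, -1248, -1248]
  [31, -50, -32] -> [31, -32, -50] -> [-124, 128, 200] -> [992, -1024, -1600]
  [-48, 16, 28, 22, 42] -> [42, 28, 22, 16, -48] -> [-168, -112, -88, -64, 192] -> [1344, 896, 704, 512, -1536]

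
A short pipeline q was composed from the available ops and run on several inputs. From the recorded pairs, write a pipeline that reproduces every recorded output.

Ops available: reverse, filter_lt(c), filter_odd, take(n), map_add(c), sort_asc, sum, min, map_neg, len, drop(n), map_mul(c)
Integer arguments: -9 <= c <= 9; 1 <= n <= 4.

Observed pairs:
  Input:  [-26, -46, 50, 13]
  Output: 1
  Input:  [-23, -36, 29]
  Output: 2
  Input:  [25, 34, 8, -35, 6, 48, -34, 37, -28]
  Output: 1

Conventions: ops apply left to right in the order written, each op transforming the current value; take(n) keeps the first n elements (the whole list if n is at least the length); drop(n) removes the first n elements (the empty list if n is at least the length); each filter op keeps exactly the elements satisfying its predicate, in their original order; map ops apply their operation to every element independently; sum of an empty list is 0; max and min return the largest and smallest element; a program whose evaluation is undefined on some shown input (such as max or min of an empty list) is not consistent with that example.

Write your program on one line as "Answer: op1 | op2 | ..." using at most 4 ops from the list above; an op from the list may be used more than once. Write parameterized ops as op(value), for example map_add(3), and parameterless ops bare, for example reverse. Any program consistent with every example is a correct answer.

reverse | take(4) | filter_odd | len

Check, running the answer program on each example:
  [-26, -46, 50, 13] -> [13, 50, -46, -26] -> [13, 50, -46, -26] -> [13] -> 1
  [-23, -36, 29] -> [29, -36, -23] -> [29, -36, -23] -> [29, -23] -> 2
  [25, 34, 8, -35, 6, 48, -34, 37, -28] -> [-28, 37, -34, 48, 6, -35, 8, 34, 25] -> [-28, 37, -34, 48] -> [37] -> 1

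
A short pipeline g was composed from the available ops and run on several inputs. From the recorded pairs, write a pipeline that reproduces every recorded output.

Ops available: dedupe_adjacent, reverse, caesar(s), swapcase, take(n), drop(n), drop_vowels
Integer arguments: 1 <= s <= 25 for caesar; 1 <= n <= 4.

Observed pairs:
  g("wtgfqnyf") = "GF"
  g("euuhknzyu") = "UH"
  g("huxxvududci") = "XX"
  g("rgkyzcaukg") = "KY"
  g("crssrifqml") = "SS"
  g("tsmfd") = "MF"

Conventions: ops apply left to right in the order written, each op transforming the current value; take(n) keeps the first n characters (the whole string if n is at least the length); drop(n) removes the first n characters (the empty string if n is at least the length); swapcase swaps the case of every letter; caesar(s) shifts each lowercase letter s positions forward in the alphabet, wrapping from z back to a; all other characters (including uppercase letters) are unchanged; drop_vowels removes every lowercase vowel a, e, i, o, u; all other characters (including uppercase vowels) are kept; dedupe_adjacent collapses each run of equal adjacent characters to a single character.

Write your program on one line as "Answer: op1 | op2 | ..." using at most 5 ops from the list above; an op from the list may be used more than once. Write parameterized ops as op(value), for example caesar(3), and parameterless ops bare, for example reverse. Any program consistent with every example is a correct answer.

drop(2) | take(2) | reverse | swapcase | reverse

Check, running the answer program on each example:
  "wtgfqnyf" -> "gfqnyf" -> "gf" -> "fg" -> "FG" -> "GF"
  "euuhknzyu" -> "uhknzyu" -> "uh" -> "hu" -> "HU" -> "UH"
  "huxxvududci" -> "xxvududci" -> "xx" -> "xx" -> "XX" -> "XX"
  "rgkyzcaukg" -> "kyzcaukg" -> "ky" -> "yk" -> "YK" -> "KY"
  "crssrifqml" -> "ssrifqml" -> "ss" -> "ss" -> "SS" -> "SS"
  "tsmfd" -> "mfd" -> "mf" -> "fm" -> "FM" -> "MF"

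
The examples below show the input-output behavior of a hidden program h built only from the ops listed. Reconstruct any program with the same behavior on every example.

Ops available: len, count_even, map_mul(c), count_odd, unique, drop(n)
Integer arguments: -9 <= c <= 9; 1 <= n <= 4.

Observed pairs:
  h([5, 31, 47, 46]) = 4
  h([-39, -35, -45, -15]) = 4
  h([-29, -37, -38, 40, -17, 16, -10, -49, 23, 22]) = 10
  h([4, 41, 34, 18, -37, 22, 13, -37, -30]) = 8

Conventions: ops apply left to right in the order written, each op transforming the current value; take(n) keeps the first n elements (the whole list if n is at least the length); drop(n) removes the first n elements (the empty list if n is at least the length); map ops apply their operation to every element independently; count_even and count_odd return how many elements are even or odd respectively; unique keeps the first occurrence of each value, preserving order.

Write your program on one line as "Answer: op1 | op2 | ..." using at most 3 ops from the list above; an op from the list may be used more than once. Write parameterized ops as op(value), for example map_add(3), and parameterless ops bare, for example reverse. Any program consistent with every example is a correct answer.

unique | map_mul(-8) | len

Check, running the answer program on each example:
  [5, 31, 47, 46] -> [5, 31, 47, 46] -> [-40, -248, -376, -368] -> 4
  [-39, -35, -45, -15] -> [-39, -35, -45, -15] -> [312, 280, 360, 120] -> 4
  [-29, -37, -38, 40, -17, 16, -10, -49, 23, 22] -> [-29, -37, -38, 40, -17, 16, -10, -49, 23, 22] -> [232, 296, 304, -320, 136, -128, 80, 392, -184, -176] -> 10
  [4, 41, 34, 18, -37, 22, 13, -37, -30] -> [4, 41, 34, 18, -37, 22, 13, -30] -> [-32, -328, -272, -144, 296, -176, -104, 240] -> 8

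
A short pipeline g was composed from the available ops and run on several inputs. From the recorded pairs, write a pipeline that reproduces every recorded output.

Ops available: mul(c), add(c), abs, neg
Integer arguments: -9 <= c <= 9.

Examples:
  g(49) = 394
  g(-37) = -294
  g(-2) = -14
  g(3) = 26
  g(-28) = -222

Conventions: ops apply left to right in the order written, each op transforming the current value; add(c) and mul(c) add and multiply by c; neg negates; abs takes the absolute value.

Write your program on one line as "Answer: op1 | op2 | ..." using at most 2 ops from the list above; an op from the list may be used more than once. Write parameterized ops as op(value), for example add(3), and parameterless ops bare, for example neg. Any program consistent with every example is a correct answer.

mul(8) | add(2)

Check, running the answer program on each example:
  49 -> 392 -> 394
  -37 -> -296 -> -294
  -2 -> -16 -> -14
  3 -> 24 -> 26
  -28 -> -224 -> -222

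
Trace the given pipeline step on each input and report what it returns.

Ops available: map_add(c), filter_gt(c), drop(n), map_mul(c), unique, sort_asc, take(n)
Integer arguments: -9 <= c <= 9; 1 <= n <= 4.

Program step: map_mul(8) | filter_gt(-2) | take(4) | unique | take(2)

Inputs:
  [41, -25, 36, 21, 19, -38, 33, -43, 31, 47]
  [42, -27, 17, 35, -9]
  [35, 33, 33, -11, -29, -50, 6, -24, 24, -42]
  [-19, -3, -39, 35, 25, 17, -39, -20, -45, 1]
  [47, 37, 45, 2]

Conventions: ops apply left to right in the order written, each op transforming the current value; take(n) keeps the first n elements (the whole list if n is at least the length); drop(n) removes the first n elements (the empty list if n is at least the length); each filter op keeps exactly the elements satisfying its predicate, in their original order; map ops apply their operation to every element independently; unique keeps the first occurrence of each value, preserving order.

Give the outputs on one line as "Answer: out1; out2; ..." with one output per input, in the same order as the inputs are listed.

Execution, op by op:
  [41, -25, 36, 21, 19, -38, 33, -43, 31, 47] -> [328, -200, 288, 168, 152, -304, 264, -344, 248, 376] -> [328, 288, 168, 152, 264, 248, 376] -> [328, 288, 168, 152] -> [328, 288, 168, 152] -> [328, 288]
  [42, -27, 17, 35, -9] -> [336, -216, 136, 280, -72] -> [336, 136, 280] -> [336, 136, 280] -> [336, 136, 280] -> [336, 136]
  [35, 33, 33, -11, -29, -50, 6, -24, 24, -42] -> [280, 264, 264, -88, -232, -400, 48, -192, 192, -336] -> [280, 264, 264, 48, 192] -> [280, 264, 264, 48] -> [280, 264, 48] -> [280, 264]
  [-19, -3, -39, 35, 25, 17, -39, -20, -45, 1] -> [-152, -24, -312, 280, 200, 136, -312, -160, -360, 8] -> [280, 200, 136, 8] -> [280, 200, 136, 8] -> [280, 200, 136, 8] -> [280, 200]
  [47, 37, 45, 2] -> [376, 296, 360, 16] -> [376, 296, 360, 16] -> [376, 296, 360, 16] -> [376, 296, 360, 16] -> [376, 296]

[328, 288]; [336, 136]; [280, 264]; [280, 200]; [376, 296]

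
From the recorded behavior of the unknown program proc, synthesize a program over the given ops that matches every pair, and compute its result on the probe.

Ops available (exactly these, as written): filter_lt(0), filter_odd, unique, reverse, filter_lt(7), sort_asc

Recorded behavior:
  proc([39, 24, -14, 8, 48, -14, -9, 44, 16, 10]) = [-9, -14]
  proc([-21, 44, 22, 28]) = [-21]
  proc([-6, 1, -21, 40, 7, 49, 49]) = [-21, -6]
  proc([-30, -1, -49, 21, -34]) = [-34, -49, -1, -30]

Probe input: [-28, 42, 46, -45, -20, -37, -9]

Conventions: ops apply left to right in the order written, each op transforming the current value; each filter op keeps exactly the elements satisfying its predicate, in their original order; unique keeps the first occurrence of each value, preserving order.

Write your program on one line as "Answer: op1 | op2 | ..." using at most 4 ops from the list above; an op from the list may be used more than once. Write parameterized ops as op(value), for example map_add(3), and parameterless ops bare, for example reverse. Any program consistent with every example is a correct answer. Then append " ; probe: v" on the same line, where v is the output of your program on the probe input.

filter_lt(0) | reverse | unique ; probe: [-9, -37, -20, -45, -28]

Check, running the answer program on each example:
  [39, 24, -14, 8, 48, -14, -9, 44, 16, 10] -> [-14, -14, -9] -> [-9, -14, -14] -> [-9, -14]
  [-21, 44, 22, 28] -> [-21] -> [-21] -> [-21]
  [-6, 1, -21, 40, 7, 49, 49] -> [-6, -21] -> [-21, -6] -> [-21, -6]
  [-30, -1, -49, 21, -34] -> [-30, -1, -49, -34] -> [-34, -49, -1, -30] -> [-34, -49, -1, -30]
  probe: [-28, 42, 46, -45, -20, -37, -9] -> [-28, -45, -20, -37, -9] -> [-9, -37, -20, -45, -28] -> [-9, -37, -20, -45, -28]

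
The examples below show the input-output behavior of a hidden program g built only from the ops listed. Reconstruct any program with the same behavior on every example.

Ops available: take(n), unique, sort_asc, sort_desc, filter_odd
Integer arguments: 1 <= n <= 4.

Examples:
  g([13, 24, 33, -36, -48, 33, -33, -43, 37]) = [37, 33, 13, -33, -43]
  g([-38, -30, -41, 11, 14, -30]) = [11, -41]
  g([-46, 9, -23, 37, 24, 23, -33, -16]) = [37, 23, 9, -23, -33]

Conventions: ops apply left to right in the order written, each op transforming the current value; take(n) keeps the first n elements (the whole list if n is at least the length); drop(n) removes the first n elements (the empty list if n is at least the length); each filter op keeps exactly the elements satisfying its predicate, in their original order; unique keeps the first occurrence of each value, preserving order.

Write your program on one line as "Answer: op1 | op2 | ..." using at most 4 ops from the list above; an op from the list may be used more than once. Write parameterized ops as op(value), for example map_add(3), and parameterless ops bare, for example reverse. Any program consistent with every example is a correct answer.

unique | filter_odd | sort_asc | sort_desc

Check, running the answer program on each example:
  [13, 24, 33, -36, -48, 33, -33, -43, 37] -> [13, 24, 33, -36, -48, -33, -43, 37] -> [13, 33, -33, -43, 37] -> [-43, -33, 13, 33, 37] -> [37, 33, 13, -33, -43]
  [-38, -30, -41, 11, 14, -30] -> [-38, -30, -41, 11, 14] -> [-41, 11] -> [-41, 11] -> [11, -41]
  [-46, 9, -23, 37, 24, 23, -33, -16] -> [-46, 9, -23, 37, 24, 23, -33, -16] -> [9, -23, 37, 23, -33] -> [-33, -23, 9, 23, 37] -> [37, 23, 9, -23, -33]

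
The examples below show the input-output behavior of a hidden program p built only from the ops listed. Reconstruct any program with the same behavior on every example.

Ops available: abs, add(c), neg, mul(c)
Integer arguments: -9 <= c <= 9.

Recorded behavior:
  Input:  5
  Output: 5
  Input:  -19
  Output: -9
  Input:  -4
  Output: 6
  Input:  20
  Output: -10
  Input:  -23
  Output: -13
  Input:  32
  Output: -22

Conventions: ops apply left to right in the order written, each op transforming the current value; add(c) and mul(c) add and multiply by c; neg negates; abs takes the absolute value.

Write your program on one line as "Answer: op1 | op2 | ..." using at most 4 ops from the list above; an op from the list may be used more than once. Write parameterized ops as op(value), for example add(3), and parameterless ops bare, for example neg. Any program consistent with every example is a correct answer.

abs | add(-2) | add(-8) | neg

Check, running the answer program on each example:
  5 -> 5 -> 3 -> -5 -> 5
  -19 -> 19 -> 17 -> 9 -> -9
  -4 -> 4 -> 2 -> -6 -> 6
  20 -> 20 -> 18 -> 10 -> -10
  -23 -> 23 -> 21 -> 13 -> -13
  32 -> 32 -> 30 -> 22 -> -22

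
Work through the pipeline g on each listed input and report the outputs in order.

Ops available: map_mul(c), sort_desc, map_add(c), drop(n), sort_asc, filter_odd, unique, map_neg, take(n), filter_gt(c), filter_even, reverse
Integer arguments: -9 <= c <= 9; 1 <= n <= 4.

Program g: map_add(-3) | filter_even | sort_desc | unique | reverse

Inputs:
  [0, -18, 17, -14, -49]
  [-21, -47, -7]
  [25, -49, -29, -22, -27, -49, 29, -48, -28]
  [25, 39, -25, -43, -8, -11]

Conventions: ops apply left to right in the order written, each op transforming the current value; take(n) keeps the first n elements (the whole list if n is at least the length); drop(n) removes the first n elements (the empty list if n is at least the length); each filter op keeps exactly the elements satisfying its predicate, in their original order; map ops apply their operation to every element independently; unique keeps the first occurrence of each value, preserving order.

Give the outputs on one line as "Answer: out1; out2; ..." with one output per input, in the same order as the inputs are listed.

Execution, op by op:
  [0, -18, 17, -14, -49] -> [-3, -21, 14, -17, -52] -> [14, -52] -> [14, -52] -> [14, -52] -> [-52, 14]
  [-21, -47, -7] -> [-24, -50, -10] -> [-24, -50, -10] -> [-10, -24, -50] -> [-10, -24, -50] -> [-50, -24, -10]
  [25, -49, -29, -22, -27, -49, 29, -48, -28] -> [22, -52, -32, -25, -30, -52, 26, -51, -31] -> [22, -52, -32, -30, -52, 26] -> [26, 22, -30, -32, -52, -52] -> [26, 22, -30, -32, -52] -> [-52, -32, -30, 22, 26]
  [25, 39, -25, -43, -8, -11] -> [22, 36, -28, -46, -11, -14] -> [22, 36, -28, -46, -14] -> [36, 22, -14, -28, -46] -> [36, 22, -14, -28, -46] -> [-46, -28, -14, 22, 36]

[-52, 14]; [-50, -24, -10]; [-52, -32, -30, 22, 26]; [-46, -28, -14, 22, 36]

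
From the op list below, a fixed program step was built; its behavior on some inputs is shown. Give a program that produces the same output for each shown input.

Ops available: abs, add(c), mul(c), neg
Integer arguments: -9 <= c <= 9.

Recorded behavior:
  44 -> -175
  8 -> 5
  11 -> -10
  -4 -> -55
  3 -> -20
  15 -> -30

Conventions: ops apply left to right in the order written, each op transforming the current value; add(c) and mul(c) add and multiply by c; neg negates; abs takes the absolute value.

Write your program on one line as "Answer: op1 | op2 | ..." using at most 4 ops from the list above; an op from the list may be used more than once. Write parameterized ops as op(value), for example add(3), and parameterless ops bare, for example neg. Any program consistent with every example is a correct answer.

add(-8) | abs | add(-1) | mul(-5)

Check, running the answer program on each example:
  44 -> 36 -> 36 -> 35 -> -175
  8 -> 0 -> 0 -> -1 -> 5
  11 -> 3 -> 3 -> 2 -> -10
  -4 -> -12 -> 12 -> 11 -> -55
  3 -> -5 -> 5 -> 4 -> -20
  15 -> 7 -> 7 -> 6 -> -30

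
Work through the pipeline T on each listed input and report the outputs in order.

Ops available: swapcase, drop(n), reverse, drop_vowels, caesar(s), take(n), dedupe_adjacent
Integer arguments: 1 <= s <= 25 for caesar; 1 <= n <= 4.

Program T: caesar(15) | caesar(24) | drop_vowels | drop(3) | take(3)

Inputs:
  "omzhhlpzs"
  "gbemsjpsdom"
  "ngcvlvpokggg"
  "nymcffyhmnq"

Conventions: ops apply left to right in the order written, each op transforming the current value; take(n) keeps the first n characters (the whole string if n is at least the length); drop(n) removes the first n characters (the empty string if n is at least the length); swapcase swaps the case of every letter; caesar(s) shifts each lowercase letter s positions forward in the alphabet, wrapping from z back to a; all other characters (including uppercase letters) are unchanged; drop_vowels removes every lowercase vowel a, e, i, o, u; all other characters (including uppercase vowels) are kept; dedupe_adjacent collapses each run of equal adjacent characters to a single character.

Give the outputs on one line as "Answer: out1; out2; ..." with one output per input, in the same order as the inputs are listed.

Execution, op by op:
  "omzhhlpzs" -> "dbowwaeoh" -> "bzmuuycmf" -> "bzmycmf" -> "ycmf" -> "ycm"
  "gbemsjpsdom" -> "vqtbhyehsdb" -> "torzfwcfqbz" -> "trzfwcfqbz" -> "fwcfqbz" -> "fwc"
  "ngcvlvpokggg" -> "cvrkakedzvvv" -> "atpiyicbxttt" -> "tpycbxttt" -> "cbxttt" -> "cbx"
  "nymcffyhmnq" -> "cnbruunwbcf" -> "alzpssluzad" -> "lzpsslzd" -> "sslzd" -> "ssl"

"ycm"; "fwc"; "cbx"; "ssl"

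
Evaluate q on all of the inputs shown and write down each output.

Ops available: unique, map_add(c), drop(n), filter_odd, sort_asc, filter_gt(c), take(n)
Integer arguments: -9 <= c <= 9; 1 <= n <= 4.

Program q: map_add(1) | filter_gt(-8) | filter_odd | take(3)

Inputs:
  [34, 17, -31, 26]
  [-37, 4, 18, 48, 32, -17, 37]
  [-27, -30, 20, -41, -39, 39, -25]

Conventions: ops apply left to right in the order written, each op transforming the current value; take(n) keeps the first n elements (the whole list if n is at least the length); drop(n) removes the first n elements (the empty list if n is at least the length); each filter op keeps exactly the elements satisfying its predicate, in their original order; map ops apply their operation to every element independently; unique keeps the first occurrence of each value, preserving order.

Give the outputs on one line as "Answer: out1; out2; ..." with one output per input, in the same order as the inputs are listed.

[35, 27]; [5, 19, 49]; [21]

Execution, op by op:
  [34, 17, -31, 26] -> [35, 18, -30, 27] -> [35, 18, 27] -> [35, 27] -> [35, 27]
  [-37, 4, 18, 48, 32, -17, 37] -> [-36, 5, 19, 49, 33, -16, 38] -> [5, 19, 49, 33, 38] -> [5, 19, 49, 33] -> [5, 19, 49]
  [-27, -30, 20, -41, -39, 39, -25] -> [-26, -29, 21, -40, -38, 40, -24] -> [21, 40] -> [21] -> [21]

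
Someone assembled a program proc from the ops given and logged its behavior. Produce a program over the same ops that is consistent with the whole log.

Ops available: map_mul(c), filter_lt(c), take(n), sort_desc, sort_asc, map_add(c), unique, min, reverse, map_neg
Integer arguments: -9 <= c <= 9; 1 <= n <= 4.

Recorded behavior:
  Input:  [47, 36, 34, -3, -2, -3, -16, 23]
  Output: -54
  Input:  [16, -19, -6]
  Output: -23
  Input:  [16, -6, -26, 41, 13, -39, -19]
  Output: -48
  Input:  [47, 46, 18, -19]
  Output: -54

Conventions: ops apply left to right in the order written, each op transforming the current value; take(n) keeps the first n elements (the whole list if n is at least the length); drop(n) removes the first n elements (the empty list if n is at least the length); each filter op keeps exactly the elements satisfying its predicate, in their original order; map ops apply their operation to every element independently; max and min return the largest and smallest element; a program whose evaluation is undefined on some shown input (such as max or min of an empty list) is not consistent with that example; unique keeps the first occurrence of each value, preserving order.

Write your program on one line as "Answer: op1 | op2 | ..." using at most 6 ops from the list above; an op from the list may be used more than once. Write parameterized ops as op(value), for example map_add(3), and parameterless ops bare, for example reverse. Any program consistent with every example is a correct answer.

map_neg | map_add(-7) | unique | sort_desc | min

Check, running the answer program on each example:
  [47, 36, 34, -3, -2, -3, -16, 23] -> [-47, -36, -34, 3, 2, 3, 16, -23] -> [-54, -43, -41, -4, -5, -4, 9, -30] -> [-54, -43, -41, -4, -5, 9, -30] -> [9, -4, -5, -30, -41, -43, -54] -> -54
  [16, -19, -6] -> [-16, 19, 6] -> [-23, 12, -1] -> [-23, 12, -1] -> [12, -1, -23] -> -23
  [16, -6, -26, 41, 13, -39, -19] -> [-16, 6, 26, -41, -13, 39, 19] -> [-23, -1, 19, -48, -20, 32, 12] -> [-23, -1, 19, -48, -20, 32, 12] -> [32, 19, 12, -1, -20, -23, -48] -> -48
  [47, 46, 18, -19] -> [-47, -46, -18, 19] -> [-54, -53, -25, 12] -> [-54, -53, -25, 12] -> [12, -25, -53, -54] -> -54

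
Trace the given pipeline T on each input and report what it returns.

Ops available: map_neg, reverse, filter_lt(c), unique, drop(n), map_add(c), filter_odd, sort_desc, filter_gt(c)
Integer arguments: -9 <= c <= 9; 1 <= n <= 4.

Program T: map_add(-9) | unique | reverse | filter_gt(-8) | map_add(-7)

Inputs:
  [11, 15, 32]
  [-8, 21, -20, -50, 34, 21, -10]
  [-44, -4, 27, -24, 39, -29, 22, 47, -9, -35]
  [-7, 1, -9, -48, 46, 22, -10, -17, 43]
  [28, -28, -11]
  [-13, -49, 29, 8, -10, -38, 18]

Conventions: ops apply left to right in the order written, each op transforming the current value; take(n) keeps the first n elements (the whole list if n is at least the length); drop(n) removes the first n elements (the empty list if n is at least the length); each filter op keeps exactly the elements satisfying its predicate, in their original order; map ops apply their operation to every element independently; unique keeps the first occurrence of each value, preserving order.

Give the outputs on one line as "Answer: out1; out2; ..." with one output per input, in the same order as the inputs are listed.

[16, -1, -5]; [18, 5]; [31, 6, 23, 11]; [27, 6, 30]; [12]; [2, -8, 13]

Execution, op by op:
  [11, 15, 32] -> [2, 6, 23] -> [2, 6, 23] -> [23, 6, 2] -> [23, 6, 2] -> [16, -1, -5]
  [-8, 21, -20, -50, 34, 21, -10] -> [-17, 12, -29, -59, 25, 12, -19] -> [-17, 12, -29, -59, 25, -19] -> [-19, 25, -59, -29, 12, -17] -> [25, 12] -> [18, 5]
  [-44, -4, 27, -24, 39, -29, 22, 47, -9, -35] -> [-53, -13, 18, -33, 30, -38, 13, 38, -18, -44] -> [-53, -13, 18, -33, 30, -38, 13, 38, -18, -44] -> [-44, -18, 38, 13, -38, 30, -33, 18, -13, -53] -> [38, 13, 30, 18] -> [31, 6, 23, 11]
  [-7, 1, -9, -48, 46, 22, -10, -17, 43] -> [-16, -8, -18, -57, 37, 13, -19, -26, 34] -> [-16, -8, -18, -57, 37, 13, -19, -26, 34] -> [34, -26, -19, 13, 37, -57, -18, -8, -16] -> [34, 13, 37] -> [27, 6, 30]
  [28, -28, -11] -> [19, -37, -20] -> [19, -37, -20] -> [-20, -37, 19] -> [19] -> [12]
  [-13, -49, 29, 8, -10, -38, 18] -> [-22, -58, 20, -1, -19, -47, 9] -> [-22, -58, 20, -1, -19, -47, 9] -> [9, -47, -19, -1, 20, -58, -22] -> [9, -1, 20] -> [2, -8, 13]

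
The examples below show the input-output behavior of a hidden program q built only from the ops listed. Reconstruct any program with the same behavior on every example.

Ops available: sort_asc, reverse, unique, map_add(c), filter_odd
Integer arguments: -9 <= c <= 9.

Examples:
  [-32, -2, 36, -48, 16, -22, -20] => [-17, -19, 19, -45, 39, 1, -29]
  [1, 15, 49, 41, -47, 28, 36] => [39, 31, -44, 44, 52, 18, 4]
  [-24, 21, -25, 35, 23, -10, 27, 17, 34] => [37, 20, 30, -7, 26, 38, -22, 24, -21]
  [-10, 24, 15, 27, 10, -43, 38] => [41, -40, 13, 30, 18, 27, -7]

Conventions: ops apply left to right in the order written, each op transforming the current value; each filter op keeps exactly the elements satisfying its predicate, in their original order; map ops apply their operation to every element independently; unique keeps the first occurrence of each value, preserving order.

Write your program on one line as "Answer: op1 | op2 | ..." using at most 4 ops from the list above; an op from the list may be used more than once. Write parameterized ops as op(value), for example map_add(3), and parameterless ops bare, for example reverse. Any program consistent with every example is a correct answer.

reverse | map_add(8) | map_add(-6) | map_add(1)

Check, running the answer program on each example:
  [-32, -2, 36, -48, 16, -22, -20] -> [-20, -22, 16, -48, 36, -2, -32] -> [-12, -14, 24, -40, 44, 6, -24] -> [-18, -20, 18, -46, 38, 0, -30] -> [-17, -19, 19, -45, 39, 1, -29]
  [1, 15, 49, 41, -47, 28, 36] -> [36, 28, -47, 41, 49, 15, 1] -> [44, 36, -39, 49, 57, 23, 9] -> [38, 30, -45, 43, 51, 17, 3] -> [39, 31, -44, 44, 52, 18, 4]
  [-24, 21, -25, 35, 23, -10, 27, 17, 34] -> [34, 17, 27, -10, 23, 35, -25, 21, -24] -> [42, 25, 35, -2, 31, 43, -17, 29, -16] -> [36, 19, 29, -8, 25, 37, -23, 23, -22] -> [37, 20, 30, -7, 26, 38, -22, 24, -21]
  [-10, 24, 15, 27, 10, -43, 38] -> [38, -43, 10, 27, 15, 24, -10] -> [46, -35, 18, 35, 23, 32, -2] -> [40, -41, 12, 29, 17, 26, -8] -> [41, -40, 13, 30, 18, 27, -7]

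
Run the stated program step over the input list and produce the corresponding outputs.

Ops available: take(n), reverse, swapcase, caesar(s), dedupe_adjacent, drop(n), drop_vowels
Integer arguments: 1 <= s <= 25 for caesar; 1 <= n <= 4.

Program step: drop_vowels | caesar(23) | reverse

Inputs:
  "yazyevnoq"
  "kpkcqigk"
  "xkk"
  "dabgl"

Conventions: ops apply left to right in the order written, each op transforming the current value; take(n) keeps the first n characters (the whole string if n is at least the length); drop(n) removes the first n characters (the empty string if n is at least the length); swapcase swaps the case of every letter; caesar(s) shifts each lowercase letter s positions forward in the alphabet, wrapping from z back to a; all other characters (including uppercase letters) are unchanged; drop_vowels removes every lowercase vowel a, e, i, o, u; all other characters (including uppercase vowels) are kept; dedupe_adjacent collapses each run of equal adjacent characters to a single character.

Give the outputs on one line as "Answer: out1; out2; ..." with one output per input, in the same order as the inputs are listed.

Execution, op by op:
  "yazyevnoq" -> "yzyvnq" -> "vwvskn" -> "nksvwv"
  "kpkcqigk" -> "kpkcqgk" -> "hmhzndh" -> "hdnzhmh"
  "xkk" -> "xkk" -> "uhh" -> "hhu"
  "dabgl" -> "dbgl" -> "aydi" -> "idya"

"nksvwv"; "hdnzhmh"; "hhu"; "idya"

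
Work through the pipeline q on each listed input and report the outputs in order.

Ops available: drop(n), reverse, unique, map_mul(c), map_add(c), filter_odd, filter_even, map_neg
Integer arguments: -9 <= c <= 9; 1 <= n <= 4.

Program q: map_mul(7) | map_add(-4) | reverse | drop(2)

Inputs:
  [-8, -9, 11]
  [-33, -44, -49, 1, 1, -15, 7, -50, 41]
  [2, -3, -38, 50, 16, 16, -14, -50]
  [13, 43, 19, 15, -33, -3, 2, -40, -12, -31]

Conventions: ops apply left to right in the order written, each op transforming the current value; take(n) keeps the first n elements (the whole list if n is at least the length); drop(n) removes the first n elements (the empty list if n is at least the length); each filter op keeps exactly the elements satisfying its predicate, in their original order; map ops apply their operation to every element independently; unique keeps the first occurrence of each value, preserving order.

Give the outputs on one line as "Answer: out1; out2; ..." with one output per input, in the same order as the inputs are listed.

Execution, op by op:
  [-8, -9, 11] -> [-56, -63, 77] -> [-60, -67, 73] -> [73, -67, -60] -> [-60]
  [-33, -44, -49, 1, 1, -15, 7, -50, 41] -> [-231, -308, -343, 7, 7, -105, 49, -350, 287] -> [-235, -312, -347, 3, 3, -109, 45, -354, 283] -> [283, -354, 45, -109, 3, 3, -347, -312, -235] -> [45, -109, 3, 3, -347, -312, -235]
  [2, -3, -38, 50, 16, 16, -14, -50] -> [14, -21, -266, 350, 112, 112, -98, -350] -> [10, -25, -270, 346, 108, 108, -102, -354] -> [-354, -102, 108, 108, 346, -270, -25, 10] -> [108, 108, 346, -270, -25, 10]
  [13, 43, 19, 15, -33, -3, 2, -40, -12, -31] -> [91, 301, 133, 105, -231, -21, 14, -280, -84, -217] -> [87, 297, 129, 101, -235, -25, 10, -284, -88, -221] -> [-221, -88, -284, 10, -25, -235, 101, 129, 297, 87] -> [-284, 10, -25, -235, 101, 129, 297, 87]

[-60]; [45, -109, 3, 3, -347, -312, -235]; [108, 108, 346, -270, -25, 10]; [-284, 10, -25, -235, 101, 129, 297, 87]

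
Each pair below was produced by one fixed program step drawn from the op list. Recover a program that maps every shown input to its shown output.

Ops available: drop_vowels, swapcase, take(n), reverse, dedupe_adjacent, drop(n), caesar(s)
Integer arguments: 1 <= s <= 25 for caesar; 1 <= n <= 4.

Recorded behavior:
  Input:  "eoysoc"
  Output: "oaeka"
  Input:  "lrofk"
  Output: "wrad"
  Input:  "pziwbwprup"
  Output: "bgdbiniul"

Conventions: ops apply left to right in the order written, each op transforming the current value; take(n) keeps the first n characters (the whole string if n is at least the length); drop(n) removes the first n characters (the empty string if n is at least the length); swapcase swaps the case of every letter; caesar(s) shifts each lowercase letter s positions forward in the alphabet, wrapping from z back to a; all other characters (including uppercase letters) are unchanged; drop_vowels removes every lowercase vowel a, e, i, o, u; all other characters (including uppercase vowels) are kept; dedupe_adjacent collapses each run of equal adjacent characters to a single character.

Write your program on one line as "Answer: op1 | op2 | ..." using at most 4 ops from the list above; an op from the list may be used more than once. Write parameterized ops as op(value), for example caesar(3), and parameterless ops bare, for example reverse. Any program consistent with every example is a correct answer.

drop(1) | reverse | caesar(12)

Check, running the answer program on each example:
  "eoysoc" -> "oysoc" -> "cosyo" -> "oaeka"
  "lrofk" -> "rofk" -> "kfor" -> "wrad"
  "pziwbwprup" -> "ziwbwprup" -> "purpwbwiz" -> "bgdbiniul"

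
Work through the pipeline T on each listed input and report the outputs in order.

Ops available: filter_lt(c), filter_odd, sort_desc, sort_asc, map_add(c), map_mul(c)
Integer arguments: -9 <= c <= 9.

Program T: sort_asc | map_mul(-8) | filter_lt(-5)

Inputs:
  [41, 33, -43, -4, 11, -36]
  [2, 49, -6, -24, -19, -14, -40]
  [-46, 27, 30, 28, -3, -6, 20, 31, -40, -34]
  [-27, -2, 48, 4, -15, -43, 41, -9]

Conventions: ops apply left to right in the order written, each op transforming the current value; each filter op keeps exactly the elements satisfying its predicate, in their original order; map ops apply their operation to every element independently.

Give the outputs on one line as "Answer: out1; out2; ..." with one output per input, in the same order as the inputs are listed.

Execution, op by op:
  [41, 33, -43, -4, 11, -36] -> [-43, -36, -4, 11, 33, 41] -> [344, 288, 32, -88, -264, -328] -> [-88, -264, -328]
  [2, 49, -6, -24, -19, -14, -40] -> [-40, -24, -19, -14, -6, 2, 49] -> [320, 192, 152, 112, 48, -16, -392] -> [-16, -392]
  [-46, 27, 30, 28, -3, -6, 20, 31, -40, -34] -> [-46, -40, -34, -6, -3, 20, 27, 28, 30, 31] -> [368, 320, 272, 48, 24, -160, -216, -224, -240, -248] -> [-160, -216, -224, -240, -248]
  [-27, -2, 48, 4, -15, -43, 41, -9] -> [-43, -27, -15, -9, -2, 4, 41, 48] -> [344, 216, 120, 72, 16, -32, -328, -384] -> [-32, -328, -384]

[-88, -264, -328]; [-16, -392]; [-160, -216, -224, -240, -248]; [-32, -328, -384]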